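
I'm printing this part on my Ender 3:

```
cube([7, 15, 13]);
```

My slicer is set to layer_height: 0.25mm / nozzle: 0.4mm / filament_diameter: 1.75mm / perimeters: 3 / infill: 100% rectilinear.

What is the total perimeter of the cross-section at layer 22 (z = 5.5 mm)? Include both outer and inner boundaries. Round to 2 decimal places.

44.00 mm

At z = 5.5 mm: the cube (footprint 7×15) is included at this height (perimeter 44.00 mm). Overall, the cross-section is a single solid region. Total boundary length (outer) = 44.00 mm.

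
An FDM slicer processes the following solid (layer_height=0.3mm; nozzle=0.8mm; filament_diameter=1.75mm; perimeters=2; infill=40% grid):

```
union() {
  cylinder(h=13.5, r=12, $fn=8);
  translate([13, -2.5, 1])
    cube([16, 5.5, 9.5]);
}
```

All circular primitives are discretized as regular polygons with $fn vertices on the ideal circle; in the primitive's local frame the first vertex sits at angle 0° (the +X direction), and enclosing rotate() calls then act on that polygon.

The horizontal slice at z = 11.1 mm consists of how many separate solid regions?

At z = 11.1 mm: the r=12 cylinder gives a regular 8-gon of circumradius 12 (constant along its height); the cube at (13, -2.5) is absent (z outside [1, 10.5]); Taking the union: only the r=12 cylinder is present, so the union is just that shape — 1 connected region. The result has 1 disconnected region.

1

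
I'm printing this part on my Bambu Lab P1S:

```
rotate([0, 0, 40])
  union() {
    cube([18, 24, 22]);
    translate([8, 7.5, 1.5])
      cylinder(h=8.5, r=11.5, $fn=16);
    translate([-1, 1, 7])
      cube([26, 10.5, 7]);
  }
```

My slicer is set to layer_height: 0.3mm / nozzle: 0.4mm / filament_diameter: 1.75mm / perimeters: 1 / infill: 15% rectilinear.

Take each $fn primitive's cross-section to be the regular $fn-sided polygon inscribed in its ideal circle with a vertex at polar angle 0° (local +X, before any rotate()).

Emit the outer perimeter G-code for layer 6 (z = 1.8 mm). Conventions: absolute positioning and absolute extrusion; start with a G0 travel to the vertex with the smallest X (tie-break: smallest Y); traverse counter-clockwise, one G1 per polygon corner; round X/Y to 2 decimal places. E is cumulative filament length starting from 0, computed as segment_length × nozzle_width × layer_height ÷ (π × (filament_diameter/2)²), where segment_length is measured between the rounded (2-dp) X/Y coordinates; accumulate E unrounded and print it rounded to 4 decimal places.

At z = 1.8 mm: the cube (footprint 18×24) is included at this height; the r=11.5 cylinder at (8, 7.5) gives a regular 16-gon of circumradius 11.5 (constant along its height); the cube at (-1, 1) is absent (z outside [7, 14]); Combining (union): the regions partially overlap (shared area 312.28 mm²), so overlapping operands fuse into one piece — 1 connected region; (whole slice rotated 40° about Z — lengths, areas and connectivity unchanged). The outline is a single polygon with 19 vertices. Extrusion per mm of travel: 0.4 × 0.3 / (π × 0.875²) = 0.049890. Accumulating E over each segment gives final E = 4.4457.

G0 X-15.43 Y18.39 Z1.80
G1 X-10.10 Y12.04 E0.4136
G1 X-10.15 Y11.89 E0.4215
G1 X-9.66 Y7.43 E0.6453
G1 X-7.50 Y3.50 E0.8691
G1 X-4.00 Y0.69 E1.0930
G1 X0.31 Y-0.57 E1.3170
G1 X4.77 Y-0.08 E1.5409
G1 X8.70 Y2.08 E1.7646
G1 X11.51 Y5.58 E1.9885
G1 X12.76 Y9.89 E2.2124
G1 X12.68 Y10.64 E2.2501
G1 X13.79 Y11.57 E2.3223
G1 X12.40 Y13.23 E2.4303
G1 X12.28 Y14.35 E2.4865
G1 X10.12 Y18.28 E2.7103
G1 X6.62 Y21.09 E2.9342
G1 X5.54 Y21.40 E2.9902
G1 X-1.64 Y29.96 E3.5476
G1 X-15.43 Y18.39 E4.4457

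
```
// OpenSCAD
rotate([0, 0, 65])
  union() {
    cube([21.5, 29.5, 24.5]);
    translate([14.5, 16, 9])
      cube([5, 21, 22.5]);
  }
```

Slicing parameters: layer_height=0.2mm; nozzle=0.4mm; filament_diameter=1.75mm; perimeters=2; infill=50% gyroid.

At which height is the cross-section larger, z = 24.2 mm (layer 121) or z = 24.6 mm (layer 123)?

Layer 121 (z = 24.2): the cube (footprint 21.5×29.5) is included at this height (area 634.25 mm²); the cube at (14.5, 16) is present — its section is the full 5×21 rectangle (area 105.00 mm²); Combining (union): the regions partially overlap — summed areas 739.25 mm² minus the doubly-counted overlap 67.50 mm² gives 671.75 mm² — area = 671.75 mm²; (whole slice rotated 65° about Z — lengths, areas and connectivity unchanged). So its area = 671.75 mm². Layer 123 (z = 24.6): the cube does not reach this height (z outside [0, 24.5]); the 5×21 cube at (14.5, 16) contributes its full rectangle (area 105.00 mm²); Combining (union): only the 5×21 cube at (14.5, 16) is present, so the union is just that shape — area = 105.00 mm²; (rotated 65° about Z; rotation is an isometry so areas/perimeters/island counts are preserved). So its area = 105.00 mm². Layer 121 is larger (671.75 vs 105.00 mm²).

layer 121 (z = 24.2 mm)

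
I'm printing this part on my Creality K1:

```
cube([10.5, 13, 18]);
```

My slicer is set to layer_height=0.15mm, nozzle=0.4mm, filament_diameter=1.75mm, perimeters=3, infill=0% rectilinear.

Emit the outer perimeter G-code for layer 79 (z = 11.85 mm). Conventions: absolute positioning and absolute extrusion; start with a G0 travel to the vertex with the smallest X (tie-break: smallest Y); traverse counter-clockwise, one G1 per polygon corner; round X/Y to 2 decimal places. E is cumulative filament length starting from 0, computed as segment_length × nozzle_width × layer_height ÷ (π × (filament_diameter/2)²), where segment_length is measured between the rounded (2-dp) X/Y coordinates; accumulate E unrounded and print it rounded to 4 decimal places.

G0 X0.00 Y0.00 Z11.85
G1 X10.50 Y0.00 E0.2619
G1 X10.50 Y13.00 E0.5862
G1 X0.00 Y13.00 E0.8481
G1 X0.00 Y0.00 E1.1724

At z = 11.85 mm: the cube is present — its section is the full 10.5×13 rectangle. The outline is a single polygon with 4 vertices. Extrusion per mm of travel: 0.4 × 0.15 / (π × 0.875²) = 0.024945. Accumulating E over each segment gives final E = 1.1724.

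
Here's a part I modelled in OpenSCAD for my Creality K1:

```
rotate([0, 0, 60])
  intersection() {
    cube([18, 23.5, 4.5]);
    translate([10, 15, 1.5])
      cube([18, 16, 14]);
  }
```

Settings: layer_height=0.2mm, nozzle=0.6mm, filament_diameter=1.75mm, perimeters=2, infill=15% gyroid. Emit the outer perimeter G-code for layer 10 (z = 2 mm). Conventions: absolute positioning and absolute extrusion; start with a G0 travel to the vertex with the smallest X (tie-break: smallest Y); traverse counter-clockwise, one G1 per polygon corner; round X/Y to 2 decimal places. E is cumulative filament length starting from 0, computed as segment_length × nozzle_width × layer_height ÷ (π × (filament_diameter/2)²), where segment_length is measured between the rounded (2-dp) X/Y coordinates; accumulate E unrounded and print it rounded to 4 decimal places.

G0 X-15.35 Y20.41 Z2.00
G1 X-7.99 Y16.16 E0.4240
G1 X-3.99 Y23.09 E0.8232
G1 X-11.35 Y27.34 E1.2472
G1 X-15.35 Y20.41 E1.6464

At z = 2 mm: the 18×23.5 cube contributes its full rectangle; the cube at (10, 15) (footprint 18×16) is included at this height; Keeping only the common overlap: the 18×16 cube at (10, 15) partially overlaps the 18×23.5 cube; clipping to the common part keeps 68.00 mm² — 1 connected region; (whole slice rotated 60° about Z — lengths, areas and connectivity unchanged). The outline is a single polygon with 4 vertices. Extrusion per mm of travel: 0.6 × 0.2 / (π × 0.875²) = 0.049890. Accumulating E over each segment gives final E = 1.6464.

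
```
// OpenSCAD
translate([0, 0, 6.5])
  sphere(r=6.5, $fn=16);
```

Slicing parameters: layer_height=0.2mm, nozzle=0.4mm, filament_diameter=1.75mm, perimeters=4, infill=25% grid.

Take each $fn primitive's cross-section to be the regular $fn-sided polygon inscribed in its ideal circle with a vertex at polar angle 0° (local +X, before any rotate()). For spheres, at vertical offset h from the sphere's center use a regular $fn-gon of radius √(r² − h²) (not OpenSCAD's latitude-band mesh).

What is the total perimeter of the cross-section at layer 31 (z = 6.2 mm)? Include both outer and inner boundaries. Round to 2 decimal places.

At z = 6.2 mm: the r=6.5 sphere slices to a regular 16-gon of circumradius 6.493 (√(r²−h²) with h=0.3 from center) (perimeter = 2·16·6.493·sin(180°/16) = 40.54 mm). Overall, the cross-section is a single solid region. Total boundary length (outer) = 40.54 mm.

40.54 mm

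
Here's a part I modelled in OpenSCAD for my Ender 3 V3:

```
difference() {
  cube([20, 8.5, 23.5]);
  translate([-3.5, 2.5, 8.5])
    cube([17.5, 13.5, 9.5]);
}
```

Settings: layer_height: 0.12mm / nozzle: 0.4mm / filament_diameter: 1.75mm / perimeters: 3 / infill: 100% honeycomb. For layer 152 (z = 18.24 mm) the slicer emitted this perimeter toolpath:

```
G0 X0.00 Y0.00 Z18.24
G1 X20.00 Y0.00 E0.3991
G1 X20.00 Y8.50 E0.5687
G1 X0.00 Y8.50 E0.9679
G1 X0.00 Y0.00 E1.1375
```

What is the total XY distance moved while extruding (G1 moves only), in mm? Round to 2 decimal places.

Sum the Euclidean lengths of each G1 segment: total = 57.00 mm.

57.00 mm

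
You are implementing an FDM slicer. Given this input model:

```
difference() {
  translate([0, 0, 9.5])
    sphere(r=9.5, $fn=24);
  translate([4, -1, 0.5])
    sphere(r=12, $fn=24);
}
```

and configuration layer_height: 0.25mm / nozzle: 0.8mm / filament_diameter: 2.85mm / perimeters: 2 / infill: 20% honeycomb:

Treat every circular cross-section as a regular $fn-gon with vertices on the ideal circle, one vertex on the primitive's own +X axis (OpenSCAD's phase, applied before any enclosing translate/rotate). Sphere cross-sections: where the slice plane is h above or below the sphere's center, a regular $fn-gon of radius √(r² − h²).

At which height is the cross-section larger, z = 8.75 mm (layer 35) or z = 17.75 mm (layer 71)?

layer 35 (z = 8.75 mm)

Layer 35 (z = 8.75): the r=9.5 sphere slices to a regular 24-gon of circumradius 9.470 (√(r²−h²) with h=0.75 from center) (area = (24/2)·9.470²·sin(360°/24) = 278.55 mm²); the r=12 sphere at (4, -1) slices to a regular 24-gon of circumradius 8.714 (√(r²−h²) with h=8.25 from center) (area = (24/2)·8.714²·sin(360°/24) = 235.85 mm²); After the difference (first − rest): starting from the r=9.5 sphere (278.55 mm²), the r=12 sphere at (4, -1) partially overlaps it — only the 182.01 mm² overlap (of its 235.85 mm²) is removed, clipping the outline — area = 96.54 mm². So its area = 96.54 mm². Layer 71 (z = 17.75): the r=9.5 sphere slices to a regular 24-gon of circumradius 4.710 (√(r²−h²) with h=8.25 from center) (area = (24/2)·4.710²·sin(360°/24) = 68.91 mm²); the sphere at (4, -1) does not reach this height (|z−center|=17.250 > r=12); Taking the first minus the rest: none of the subtracted shapes is present at this height, so the r=9.5 sphere is unchanged — area = 68.91 mm². So its area = 68.91 mm². Layer 35 is larger (96.54 vs 68.91 mm²).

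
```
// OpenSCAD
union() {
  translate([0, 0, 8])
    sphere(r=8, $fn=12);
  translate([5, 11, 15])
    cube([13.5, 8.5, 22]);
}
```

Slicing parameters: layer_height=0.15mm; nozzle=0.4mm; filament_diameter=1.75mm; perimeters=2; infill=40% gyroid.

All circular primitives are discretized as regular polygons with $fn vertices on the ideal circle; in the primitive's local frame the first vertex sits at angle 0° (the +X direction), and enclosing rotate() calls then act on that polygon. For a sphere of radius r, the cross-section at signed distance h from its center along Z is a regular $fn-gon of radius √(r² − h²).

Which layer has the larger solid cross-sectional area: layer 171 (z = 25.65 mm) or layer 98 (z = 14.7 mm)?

layer 171 (z = 25.65 mm)

Layer 171 (z = 25.65): the sphere is not intersected at this z (|z−center|=17.650 > r=8); the cube at (5, 11) is present — its section is the full 13.5×8.5 rectangle (area 114.75 mm²); Merging all regions: only the 13.5×8.5 cube at (5, 11) is present, so the union is just that shape — area = 114.75 mm². So its area = 114.75 mm². Layer 98 (z = 14.7): the sphere: section is a regular 12-gon, circumradius = √(r²−h²) = √(8²−6.7²) = 4.371 (area = (12/2)·4.371²·sin(360°/12) = 57.33 mm²); the cube at (5, 11) is not intersected at this z (z outside [15, 37]); Combining (union): only the r=8 sphere is present, so the union is just that shape — area = 57.33 mm². So its area = 57.33 mm². Layer 171 is larger (114.75 vs 57.33 mm²).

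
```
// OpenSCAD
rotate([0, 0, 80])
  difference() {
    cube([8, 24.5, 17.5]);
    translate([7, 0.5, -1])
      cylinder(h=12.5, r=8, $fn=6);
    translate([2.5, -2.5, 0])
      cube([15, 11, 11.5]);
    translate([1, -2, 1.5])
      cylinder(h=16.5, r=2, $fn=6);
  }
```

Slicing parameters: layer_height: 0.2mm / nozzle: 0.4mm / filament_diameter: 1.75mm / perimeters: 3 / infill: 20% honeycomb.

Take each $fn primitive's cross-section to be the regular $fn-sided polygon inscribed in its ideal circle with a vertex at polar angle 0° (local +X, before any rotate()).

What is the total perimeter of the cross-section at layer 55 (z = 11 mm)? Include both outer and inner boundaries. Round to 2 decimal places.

At z = 11 mm: the 8×24.5 cube contributes its full rectangle (perimeter 65.00 mm); the r=8 cylinder at (7, 0.5) gives a regular 6-gon of circumradius 8 (constant along its height) (perimeter = 2·6·8.000·sin(180°/6) = 48.00 mm); the cube at (2.5, -2.5) (footprint 15×11) is included at this height (perimeter 52.00 mm); the cylinder at (1, -2): section is a regular 6-gon, circumradius r=2 (perimeter = 2·6·2.000·sin(180°/6) = 12.00 mm); Subtracting the remaining from the first: starting from the 8×24.5 cube, the r=8 cylinder at (7, 0.5) partially overlaps it — only the 51.63 mm² overlap (of its 166.28 mm²) is removed, clipping the outline; the 15×11 cube at (2.5, -2.5) partially overlaps it — only the 6.11 mm² overlap (of its 165.00 mm²) is removed, clipping the outline; the r=2 cylinder at (1, -2) misses the remaining region (no effect) — boundary = 58.71 mm; (rotated 80° about Z; rotation is an isometry so areas/perimeters/island counts are preserved). Overall, the cross-section is a single solid region. Total boundary length (outer) = 58.71 mm.

58.71 mm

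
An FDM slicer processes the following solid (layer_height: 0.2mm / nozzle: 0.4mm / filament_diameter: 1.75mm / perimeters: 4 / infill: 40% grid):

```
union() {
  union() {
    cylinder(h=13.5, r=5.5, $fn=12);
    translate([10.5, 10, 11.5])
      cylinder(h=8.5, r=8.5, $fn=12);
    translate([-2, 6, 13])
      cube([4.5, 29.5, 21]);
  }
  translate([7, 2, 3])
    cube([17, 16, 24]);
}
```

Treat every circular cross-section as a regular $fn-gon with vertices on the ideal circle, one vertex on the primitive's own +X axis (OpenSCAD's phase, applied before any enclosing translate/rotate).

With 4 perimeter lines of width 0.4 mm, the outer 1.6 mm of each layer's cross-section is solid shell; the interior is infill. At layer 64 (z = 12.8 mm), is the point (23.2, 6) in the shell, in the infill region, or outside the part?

shell

At z = 12.8 mm: the cylinder: section is a regular 12-gon, circumradius r=5.5; the r=8.5 cylinder at (10.5, 10) contributes a regular 12-gon of circumradius 8.5; the cube at (-2, 6) is absent (z outside [13, 34]); Combining (union): the 2 present regions are separate (no shared area or edge), so areas and boundary lengths simply add and each stays a separate island — 2 connected regions; the 17×16 cube at (7, 2) contributes its full rectangle; Taking the union: the regions partially overlap (shared area 162.73 mm²), so overlapping operands fuse into one piece — 2 connected regions. Overall, the cross-section has 2 separate islands. The nearest boundary edge runs (24.00, 18.00)→(24.00, 2.00); distance from the point to it = 0.80 mm. (Shell/infill is judged within the island containing the point — the largest one.) The point is inside the cross-section, 0.80 mm from the nearest boundary — within the 1.6 mm shell band (4 × 0.4).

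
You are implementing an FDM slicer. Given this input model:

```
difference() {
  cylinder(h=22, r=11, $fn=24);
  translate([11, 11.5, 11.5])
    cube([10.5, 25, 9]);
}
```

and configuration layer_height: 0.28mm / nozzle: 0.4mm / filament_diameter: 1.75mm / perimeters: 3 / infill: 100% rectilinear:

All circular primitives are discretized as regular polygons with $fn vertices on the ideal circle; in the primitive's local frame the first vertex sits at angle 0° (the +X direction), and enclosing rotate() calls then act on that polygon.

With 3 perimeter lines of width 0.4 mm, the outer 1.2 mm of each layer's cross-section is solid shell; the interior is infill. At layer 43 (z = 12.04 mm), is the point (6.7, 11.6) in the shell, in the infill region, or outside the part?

At z = 12.04 mm: the r=11 cylinder contributes a regular 24-gon of circumradius 11; the cube at (11, 11.5) (footprint 10.5×25) is included at this height; Subtracting the remaining from the first: starting from the r=11 cylinder, the 10.5×25 cube at (11, 11.5) misses the remaining region (no effect) — 1 connected region. Overall, the cross-section is a single solid region. The nearest boundary edge runs (2.85, 10.63)→(5.50, 9.53); distance from the point to it = 2.40 mm. The point is not inside any of the regions above, so it lies outside the cross-section (2.40 mm from the nearest boundary).

outside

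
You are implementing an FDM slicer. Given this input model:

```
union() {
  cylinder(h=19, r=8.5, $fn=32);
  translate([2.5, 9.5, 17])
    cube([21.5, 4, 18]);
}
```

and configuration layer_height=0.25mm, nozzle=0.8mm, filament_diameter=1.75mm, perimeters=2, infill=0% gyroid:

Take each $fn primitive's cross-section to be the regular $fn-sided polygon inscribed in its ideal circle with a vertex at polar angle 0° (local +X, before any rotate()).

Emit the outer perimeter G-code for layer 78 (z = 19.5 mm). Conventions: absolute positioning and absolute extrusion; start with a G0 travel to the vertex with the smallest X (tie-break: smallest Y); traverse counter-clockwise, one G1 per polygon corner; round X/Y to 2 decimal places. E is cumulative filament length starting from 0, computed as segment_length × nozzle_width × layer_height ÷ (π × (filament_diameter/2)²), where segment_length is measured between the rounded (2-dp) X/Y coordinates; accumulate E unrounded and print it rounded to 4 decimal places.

G0 X2.50 Y9.50 Z19.50
G1 X24.00 Y9.50 E1.7877
G1 X24.00 Y13.50 E2.1203
G1 X2.50 Y13.50 E3.9081
G1 X2.50 Y9.50 E4.2407

At z = 19.5 mm: the cylinder does not reach this height (z outside [0, 19]); the cube at (2.5, 9.5) (footprint 21.5×4) is included at this height; Taking the union: only the 21.5×4 cube at (2.5, 9.5) is present, so the union is just that shape — 1 connected region. The outline is a single polygon with 4 vertices. Extrusion per mm of travel: 0.8 × 0.25 / (π × 0.875²) = 0.083150. Accumulating E over each segment gives final E = 4.2407.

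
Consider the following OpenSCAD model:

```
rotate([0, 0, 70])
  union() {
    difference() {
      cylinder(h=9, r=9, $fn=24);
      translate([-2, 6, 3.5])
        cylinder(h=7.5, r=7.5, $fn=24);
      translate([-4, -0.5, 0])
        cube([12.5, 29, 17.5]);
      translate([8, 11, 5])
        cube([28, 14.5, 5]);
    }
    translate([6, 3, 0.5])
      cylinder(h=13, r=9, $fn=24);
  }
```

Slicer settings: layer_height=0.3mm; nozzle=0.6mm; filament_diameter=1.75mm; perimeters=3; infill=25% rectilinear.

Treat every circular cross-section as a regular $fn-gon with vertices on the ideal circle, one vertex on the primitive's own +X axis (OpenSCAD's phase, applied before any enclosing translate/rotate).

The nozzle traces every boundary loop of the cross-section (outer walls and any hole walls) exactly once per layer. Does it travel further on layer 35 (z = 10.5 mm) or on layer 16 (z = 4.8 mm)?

layer 16 (z = 4.8 mm)

Layer 35 (z = 10.5): the cylinder does not reach this height (z outside [0, 9]); the cylinder at (-2, 6): section is a regular 24-gon, circumradius r=7.5 (perimeter = 2·24·7.500·sin(180°/24) = 46.99 mm); the cube at (-4, -0.5) is present — its section is the full 12.5×29 rectangle (perimeter 83.00 mm); the cube at (8, 11) is not intersected at this z (z outside [5, 10]); Taking the first minus the rest: the first operand is absent here, so nothing remains; the r=9 cylinder at (6, 3) contributes a regular 24-gon of circumradius 9 (perimeter = 2·24·9.000·sin(180°/24) = 56.39 mm); Merging all regions: only the r=9 cylinder at (6, 3) is present, so the union is just that shape — boundary = 56.39 mm; (rotated 70° about Z; rotation is an isometry so areas/perimeters/island counts are preserved). So its perimeter = 56.39 mm. Layer 16 (z = 4.8): the r=9 cylinder contributes a regular 24-gon of circumradius 9 (perimeter = 2·24·9.000·sin(180°/24) = 56.39 mm); the r=7.5 cylinder at (-2, 6) contributes a regular 24-gon of circumradius 7.5 (perimeter = 2·24·7.500·sin(180°/24) = 46.99 mm); the 12.5×29 cube at (-4, -0.5) contributes its full rectangle (perimeter 83.00 mm); the cube at (8, 11) is not intersected at this z (z outside [5, 10]); After the difference (first − rest): starting from the r=9 cylinder, the r=7.5 cylinder at (-2, 6) partially overlaps it — only the 108.89 mm² overlap (of its 174.70 mm²) is removed, clipping the outline; the 12.5×29 cube at (-4, -0.5) partially overlaps it — only the 25.14 mm² overlap (of its 362.50 mm²) is removed, clipping the outline — boundary = 55.71 mm; the r=9 cylinder at (6, 3) gives a regular 24-gon of circumradius 9 (constant along its height) (perimeter = 2·24·9.000·sin(180°/24) = 56.39 mm); Taking the union: the regions partially overlap (shared area 42.93 mm²), so the edge portions inside another operand are dropped and the merged outline is re-measured after clipping — boundary = 78.86 mm; (whole slice rotated 70° about Z — lengths, areas and connectivity unchanged). So its perimeter = 78.86 mm. Layer 16 is larger (78.86 vs 56.39 mm).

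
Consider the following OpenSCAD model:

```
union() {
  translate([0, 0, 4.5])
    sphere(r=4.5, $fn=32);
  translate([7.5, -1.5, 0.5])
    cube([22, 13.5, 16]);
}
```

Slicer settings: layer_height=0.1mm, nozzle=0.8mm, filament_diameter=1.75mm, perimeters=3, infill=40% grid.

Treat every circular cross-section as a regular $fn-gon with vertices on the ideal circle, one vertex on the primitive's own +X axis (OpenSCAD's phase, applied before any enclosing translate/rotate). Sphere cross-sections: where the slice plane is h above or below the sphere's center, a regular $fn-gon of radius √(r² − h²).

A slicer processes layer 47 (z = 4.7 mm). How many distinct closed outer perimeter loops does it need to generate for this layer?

At z = 4.7 mm: the sphere: section is a regular 32-gon, circumradius = √(r²−h²) = √(4.5²−0.2²) = 4.496; the cube at (7.5, -1.5) (footprint 22×13.5) is included at this height; Taking the union: the 2 present regions are separate (no shared area or edge), so areas and boundary lengths simply add and each stays a separate island — 2 connected regions. The result has 2 disconnected regions.

2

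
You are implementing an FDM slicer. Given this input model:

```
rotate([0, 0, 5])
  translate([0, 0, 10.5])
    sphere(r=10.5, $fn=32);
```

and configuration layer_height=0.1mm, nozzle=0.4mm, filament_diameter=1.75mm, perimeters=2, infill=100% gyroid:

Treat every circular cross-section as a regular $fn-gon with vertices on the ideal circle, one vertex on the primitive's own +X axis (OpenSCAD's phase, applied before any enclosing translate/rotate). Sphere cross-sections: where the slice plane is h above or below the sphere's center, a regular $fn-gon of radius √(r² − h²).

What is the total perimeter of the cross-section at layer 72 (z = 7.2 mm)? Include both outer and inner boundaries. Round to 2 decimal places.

At z = 7.2 mm: the r=10.5 sphere slices to a regular 32-gon of circumradius 9.968 (√(r²−h²) with h=3.3 from center) (perimeter = 2·32·9.968·sin(180°/32) = 62.53 mm); (whole slice rotated 5° about Z — lengths, areas and connectivity unchanged). Overall, the cross-section is a single solid region. Total boundary length (outer) = 62.53 mm.

62.53 mm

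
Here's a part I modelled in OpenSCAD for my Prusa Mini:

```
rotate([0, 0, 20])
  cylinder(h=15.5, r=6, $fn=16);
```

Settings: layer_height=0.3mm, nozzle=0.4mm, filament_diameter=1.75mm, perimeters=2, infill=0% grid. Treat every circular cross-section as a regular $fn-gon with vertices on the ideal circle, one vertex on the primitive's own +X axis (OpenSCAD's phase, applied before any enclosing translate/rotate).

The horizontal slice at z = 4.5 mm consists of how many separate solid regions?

1

At z = 4.5 mm: the r=6 cylinder gives a regular 16-gon of circumradius 6 (constant along its height); (whole slice rotated 20° about Z — lengths, areas and connectivity unchanged). The result has 1 disconnected region.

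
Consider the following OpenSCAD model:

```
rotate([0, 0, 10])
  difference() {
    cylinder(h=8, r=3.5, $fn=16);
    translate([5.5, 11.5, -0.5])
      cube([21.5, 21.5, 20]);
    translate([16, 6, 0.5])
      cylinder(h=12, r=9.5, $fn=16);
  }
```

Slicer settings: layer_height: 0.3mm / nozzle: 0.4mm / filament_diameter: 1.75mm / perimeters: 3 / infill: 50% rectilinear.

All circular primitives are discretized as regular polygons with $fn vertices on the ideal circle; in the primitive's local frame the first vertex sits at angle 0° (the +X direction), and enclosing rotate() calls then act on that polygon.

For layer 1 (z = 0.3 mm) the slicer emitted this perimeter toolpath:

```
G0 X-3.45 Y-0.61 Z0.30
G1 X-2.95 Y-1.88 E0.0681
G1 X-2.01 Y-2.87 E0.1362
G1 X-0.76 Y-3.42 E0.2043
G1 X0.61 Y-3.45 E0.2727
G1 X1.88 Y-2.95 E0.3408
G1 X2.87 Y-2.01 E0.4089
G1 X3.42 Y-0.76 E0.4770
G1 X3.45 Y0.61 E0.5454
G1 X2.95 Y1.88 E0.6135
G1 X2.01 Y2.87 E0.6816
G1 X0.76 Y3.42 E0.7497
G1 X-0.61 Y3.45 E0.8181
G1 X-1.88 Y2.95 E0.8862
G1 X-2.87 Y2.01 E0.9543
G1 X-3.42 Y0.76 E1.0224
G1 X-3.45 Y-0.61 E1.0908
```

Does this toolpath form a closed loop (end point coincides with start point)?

yes

Start point (G0): (-3.45, -0.61). End point (last G1): the path returns to the start — closed.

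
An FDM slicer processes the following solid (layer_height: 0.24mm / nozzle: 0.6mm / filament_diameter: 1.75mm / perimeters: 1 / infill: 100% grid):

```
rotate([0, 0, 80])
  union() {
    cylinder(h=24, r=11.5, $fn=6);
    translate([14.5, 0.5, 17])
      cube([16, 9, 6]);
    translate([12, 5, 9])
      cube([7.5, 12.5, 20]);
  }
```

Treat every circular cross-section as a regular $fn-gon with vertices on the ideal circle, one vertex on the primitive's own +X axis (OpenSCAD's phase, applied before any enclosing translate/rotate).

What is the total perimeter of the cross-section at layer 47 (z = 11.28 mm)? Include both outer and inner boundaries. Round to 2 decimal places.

109.00 mm

At z = 11.28 mm: the r=11.5 cylinder contributes a regular 6-gon of circumradius 11.5 (perimeter = 2·6·11.500·sin(180°/6) = 69.00 mm); the cube at (14.5, 0.5) is absent (z outside [17, 23]); the cube at (12, 5) (footprint 7.5×12.5) is included at this height (perimeter 40.00 mm); Merging all regions: the 2 present regions are separate (no shared area or edge), so areas and boundary lengths simply add and each stays a separate island — boundary = 109.00 mm; (whole slice rotated 80° about Z — lengths, areas and connectivity unchanged). Overall, the cross-section has 2 separate islands. Total boundary length (outer) = 109.00 mm.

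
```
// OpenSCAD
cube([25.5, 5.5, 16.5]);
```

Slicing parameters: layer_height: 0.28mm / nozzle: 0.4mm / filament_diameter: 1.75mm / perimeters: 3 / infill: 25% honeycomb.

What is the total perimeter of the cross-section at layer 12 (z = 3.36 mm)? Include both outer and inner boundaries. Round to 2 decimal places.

62.00 mm

At z = 3.36 mm: the cube (footprint 25.5×5.5) is included at this height (perimeter 62.00 mm). Overall, the cross-section is a single solid region. Total boundary length (outer) = 62.00 mm.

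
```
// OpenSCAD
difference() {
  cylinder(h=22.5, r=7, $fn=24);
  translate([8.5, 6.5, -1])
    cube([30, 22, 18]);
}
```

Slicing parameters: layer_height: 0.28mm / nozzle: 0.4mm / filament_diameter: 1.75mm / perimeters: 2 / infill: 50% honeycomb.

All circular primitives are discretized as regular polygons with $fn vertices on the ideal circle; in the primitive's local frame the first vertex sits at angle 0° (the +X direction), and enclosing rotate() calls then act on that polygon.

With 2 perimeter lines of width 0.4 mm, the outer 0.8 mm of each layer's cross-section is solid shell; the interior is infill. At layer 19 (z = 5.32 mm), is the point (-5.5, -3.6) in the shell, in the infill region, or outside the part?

shell

At z = 5.32 mm: the r=7 cylinder gives a regular 24-gon of circumradius 7 (constant along its height); the cube at (8.5, 6.5) is present — its section is the full 30×22 rectangle; Subtracting the remaining from the first: starting from the r=7 cylinder, the 30×22 cube at (8.5, 6.5) misses the remaining region (no effect) — 1 connected region. Overall, the cross-section is a single solid region. The nearest boundary edge runs (-4.95, -4.95)→(-6.06, -3.50); distance from the point to it = 0.39 mm. The point is inside the cross-section, 0.39 mm from the nearest boundary — within the 0.8 mm shell band (2 × 0.4).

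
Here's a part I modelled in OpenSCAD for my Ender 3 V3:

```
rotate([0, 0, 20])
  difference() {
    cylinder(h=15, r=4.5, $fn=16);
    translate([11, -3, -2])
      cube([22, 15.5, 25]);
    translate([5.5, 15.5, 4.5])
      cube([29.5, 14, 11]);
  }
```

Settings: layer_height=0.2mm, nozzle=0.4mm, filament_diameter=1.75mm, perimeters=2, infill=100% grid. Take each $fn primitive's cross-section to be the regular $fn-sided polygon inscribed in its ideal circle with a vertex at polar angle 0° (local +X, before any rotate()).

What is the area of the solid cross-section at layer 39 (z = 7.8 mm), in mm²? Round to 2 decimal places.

At z = 7.8 mm: the cylinder: section is a regular 16-gon, circumradius r=4.5 (area = (16/2)·4.500²·sin(360°/16) = 61.99 mm²); the cube at (11, -3) is present — its section is the full 22×15.5 rectangle (area 341.00 mm²); the cube at (5.5, 15.5) (footprint 29.5×14) is included at this height (area 413.00 mm²); After the difference (first − rest): starting from the r=4.5 cylinder (61.99 mm²), the 22×15.5 cube at (11, -3) misses the remaining region (no effect); the 29.5×14 cube at (5.5, 15.5) misses the remaining region (no effect) — area = 61.99 mm²; (whole slice rotated 20° about Z — lengths, areas and connectivity unchanged). Overall, the cross-section is a single solid region. Net area = 61.99 mm².

61.99 mm²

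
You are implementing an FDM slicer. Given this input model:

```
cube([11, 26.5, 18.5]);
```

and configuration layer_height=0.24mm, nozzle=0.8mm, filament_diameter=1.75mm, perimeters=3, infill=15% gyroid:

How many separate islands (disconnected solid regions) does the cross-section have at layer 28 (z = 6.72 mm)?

1

At z = 6.72 mm: the cube is present — its section is the full 11×26.5 rectangle. Overall, the cross-section is a single solid region. Island count = 1.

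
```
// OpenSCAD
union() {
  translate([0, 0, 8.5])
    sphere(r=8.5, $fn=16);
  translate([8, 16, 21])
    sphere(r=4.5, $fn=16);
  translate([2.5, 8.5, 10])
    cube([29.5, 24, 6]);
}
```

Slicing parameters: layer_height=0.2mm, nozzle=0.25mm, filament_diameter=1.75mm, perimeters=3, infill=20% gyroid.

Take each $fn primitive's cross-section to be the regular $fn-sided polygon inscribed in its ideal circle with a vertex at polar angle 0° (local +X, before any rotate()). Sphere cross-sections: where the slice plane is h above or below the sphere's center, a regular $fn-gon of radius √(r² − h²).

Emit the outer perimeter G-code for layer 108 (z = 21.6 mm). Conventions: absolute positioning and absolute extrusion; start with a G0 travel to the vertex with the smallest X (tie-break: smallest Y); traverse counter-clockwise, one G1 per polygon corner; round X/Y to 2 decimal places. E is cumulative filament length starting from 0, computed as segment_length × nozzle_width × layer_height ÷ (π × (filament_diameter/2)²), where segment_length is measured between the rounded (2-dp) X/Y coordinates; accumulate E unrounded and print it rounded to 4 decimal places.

G0 X3.54 Y16.00 Z21.60
G1 X3.88 Y14.29 E0.0362
G1 X4.85 Y12.85 E0.0723
G1 X6.29 Y11.88 E0.1084
G1 X8.00 Y11.54 E0.1447
G1 X9.71 Y11.88 E0.1809
G1 X11.15 Y12.85 E0.2170
G1 X12.12 Y14.29 E0.2531
G1 X12.46 Y16.00 E0.2893
G1 X12.12 Y17.71 E0.3256
G1 X11.15 Y19.15 E0.3617
G1 X9.71 Y20.12 E0.3978
G1 X8.00 Y20.46 E0.4340
G1 X6.29 Y20.12 E0.4703
G1 X4.85 Y19.15 E0.5063
G1 X3.88 Y17.71 E0.5424
G1 X3.54 Y16.00 E0.5787

At z = 21.6 mm: the sphere is absent (|z−center|=13.100 > r=8.5); the r=4.5 sphere at (8, 16) slices to a regular 16-gon of circumradius 4.460 (√(r²−h²) with h=0.6 from center); the cube at (2.5, 8.5) does not reach this height (z outside [10, 16]); Taking the union: only the r=4.5 sphere at (8, 16) is present, so the union is just that shape — 1 connected region. The outline is a single polygon with 16 vertices. Extrusion per mm of travel: 0.25 × 0.2 / (π × 0.875²) = 0.020788. Accumulating E over each segment gives final E = 0.5787.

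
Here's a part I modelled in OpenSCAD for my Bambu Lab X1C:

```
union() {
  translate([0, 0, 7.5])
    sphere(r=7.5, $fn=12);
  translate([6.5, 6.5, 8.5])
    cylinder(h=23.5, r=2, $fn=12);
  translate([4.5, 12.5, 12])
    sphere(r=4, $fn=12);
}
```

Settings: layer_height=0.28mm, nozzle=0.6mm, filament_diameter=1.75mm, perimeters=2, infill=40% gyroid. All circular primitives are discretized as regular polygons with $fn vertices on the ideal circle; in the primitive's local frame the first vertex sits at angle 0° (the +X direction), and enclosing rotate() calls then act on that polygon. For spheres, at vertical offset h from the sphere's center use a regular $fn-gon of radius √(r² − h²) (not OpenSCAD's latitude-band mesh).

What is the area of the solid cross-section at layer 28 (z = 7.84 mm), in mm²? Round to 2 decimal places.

At z = 7.84 mm: the r=7.5 sphere contributes a regular 12-gon of circumradius √(7.5²−0.34²) = 7.492 (area = (12/2)·7.492²·sin(360°/12) = 168.40 mm²); the cylinder at (6.5, 6.5) is not intersected at this z (z outside [8.5, 32]); the sphere at (4.5, 12.5) is absent (|z−center|=4.160 > r=4); Taking the union: only the r=7.5 sphere is present, so the union is just that shape — area = 168.40 mm². Overall, the cross-section is a single solid region. Net area = 168.40 mm².

168.40 mm²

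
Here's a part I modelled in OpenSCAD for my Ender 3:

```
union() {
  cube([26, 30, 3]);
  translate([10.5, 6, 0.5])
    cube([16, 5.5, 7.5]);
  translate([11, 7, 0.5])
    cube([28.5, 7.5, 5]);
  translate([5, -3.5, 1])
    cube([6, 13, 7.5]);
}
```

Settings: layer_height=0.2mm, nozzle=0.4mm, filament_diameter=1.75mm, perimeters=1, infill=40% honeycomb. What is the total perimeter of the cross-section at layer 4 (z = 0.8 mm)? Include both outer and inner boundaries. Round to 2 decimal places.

At z = 0.8 mm: the 26×30 cube contributes its full rectangle (perimeter 112.00 mm); the 16×5.5 cube at (10.5, 6) contributes its full rectangle (perimeter 43.00 mm); the cube at (11, 7) (footprint 28.5×7.5) is included at this height (perimeter 72.00 mm); the cube at (5, -3.5) is absent (z outside [1, 8.5]); Taking the union: the regions partially overlap (shared area 200.00 mm²), so the edge portions inside another operand are dropped and the merged outline is re-measured after clipping — boundary = 139.00 mm. Overall, the cross-section is a single solid region. Total boundary length (outer) = 139.00 mm.

139.00 mm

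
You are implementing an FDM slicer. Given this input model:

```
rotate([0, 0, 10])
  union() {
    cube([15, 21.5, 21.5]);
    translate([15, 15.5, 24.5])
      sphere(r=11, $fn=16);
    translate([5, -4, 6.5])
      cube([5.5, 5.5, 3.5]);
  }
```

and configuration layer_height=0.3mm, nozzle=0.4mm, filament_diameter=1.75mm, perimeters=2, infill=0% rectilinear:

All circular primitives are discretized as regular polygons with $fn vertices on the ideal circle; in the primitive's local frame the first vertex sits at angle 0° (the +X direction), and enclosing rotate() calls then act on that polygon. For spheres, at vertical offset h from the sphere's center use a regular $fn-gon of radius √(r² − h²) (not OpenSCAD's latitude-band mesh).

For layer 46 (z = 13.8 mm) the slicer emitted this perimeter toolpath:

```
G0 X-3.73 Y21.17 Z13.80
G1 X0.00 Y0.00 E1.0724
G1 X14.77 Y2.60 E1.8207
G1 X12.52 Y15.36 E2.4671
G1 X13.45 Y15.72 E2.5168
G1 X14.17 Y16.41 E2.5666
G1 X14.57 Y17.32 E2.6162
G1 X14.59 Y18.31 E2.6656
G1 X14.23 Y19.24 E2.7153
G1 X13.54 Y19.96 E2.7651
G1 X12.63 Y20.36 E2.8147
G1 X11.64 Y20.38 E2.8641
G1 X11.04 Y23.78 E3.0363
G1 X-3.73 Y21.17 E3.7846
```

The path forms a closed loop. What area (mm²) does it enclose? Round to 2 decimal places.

332.40 mm²

Apply the shoelace formula to the sequence of (X, Y) vertices; enclosed area = 332.40 mm².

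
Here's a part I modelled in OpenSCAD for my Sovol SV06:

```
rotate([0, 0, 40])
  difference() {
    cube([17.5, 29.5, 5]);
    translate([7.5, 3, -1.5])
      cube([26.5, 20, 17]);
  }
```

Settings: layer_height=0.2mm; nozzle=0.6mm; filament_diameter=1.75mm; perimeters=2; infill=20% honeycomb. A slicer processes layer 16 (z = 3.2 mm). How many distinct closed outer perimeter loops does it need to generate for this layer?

1

At z = 3.2 mm: the 17.5×29.5 cube contributes its full rectangle; the cube at (7.5, 3) (footprint 26.5×20) is included at this height; Taking the first minus the rest: starting from the 17.5×29.5 cube, the 26.5×20 cube at (7.5, 3) partially overlaps it — only the 200.00 mm² overlap (of its 530.00 mm²) is removed, clipping the outline — 1 connected region; (whole slice rotated 40° about Z — lengths, areas and connectivity unchanged). The result has 1 disconnected region.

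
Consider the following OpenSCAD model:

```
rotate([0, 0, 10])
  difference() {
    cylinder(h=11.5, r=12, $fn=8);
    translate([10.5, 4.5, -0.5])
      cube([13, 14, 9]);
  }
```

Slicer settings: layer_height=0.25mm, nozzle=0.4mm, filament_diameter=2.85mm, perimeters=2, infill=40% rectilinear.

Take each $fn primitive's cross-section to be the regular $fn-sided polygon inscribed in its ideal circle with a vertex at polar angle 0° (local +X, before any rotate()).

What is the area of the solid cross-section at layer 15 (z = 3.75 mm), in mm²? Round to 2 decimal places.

407.29 mm²

At z = 3.75 mm: the cylinder: section is a regular 8-gon, circumradius r=12 (area = (8/2)·12.000²·sin(360°/8) = 407.29 mm²); the cube at (10.5, 4.5) (footprint 13×14) is included at this height (area 182.00 mm²); After the difference (first − rest): starting from the r=12 cylinder (407.29 mm²), the 13×14 cube at (10.5, 4.5) misses the remaining region (no effect) — area = 407.29 mm²; (rotated 10° about Z; rotation is an isometry so areas/perimeters/island counts are preserved). Overall, the cross-section is a single solid region. Net area = 407.29 mm².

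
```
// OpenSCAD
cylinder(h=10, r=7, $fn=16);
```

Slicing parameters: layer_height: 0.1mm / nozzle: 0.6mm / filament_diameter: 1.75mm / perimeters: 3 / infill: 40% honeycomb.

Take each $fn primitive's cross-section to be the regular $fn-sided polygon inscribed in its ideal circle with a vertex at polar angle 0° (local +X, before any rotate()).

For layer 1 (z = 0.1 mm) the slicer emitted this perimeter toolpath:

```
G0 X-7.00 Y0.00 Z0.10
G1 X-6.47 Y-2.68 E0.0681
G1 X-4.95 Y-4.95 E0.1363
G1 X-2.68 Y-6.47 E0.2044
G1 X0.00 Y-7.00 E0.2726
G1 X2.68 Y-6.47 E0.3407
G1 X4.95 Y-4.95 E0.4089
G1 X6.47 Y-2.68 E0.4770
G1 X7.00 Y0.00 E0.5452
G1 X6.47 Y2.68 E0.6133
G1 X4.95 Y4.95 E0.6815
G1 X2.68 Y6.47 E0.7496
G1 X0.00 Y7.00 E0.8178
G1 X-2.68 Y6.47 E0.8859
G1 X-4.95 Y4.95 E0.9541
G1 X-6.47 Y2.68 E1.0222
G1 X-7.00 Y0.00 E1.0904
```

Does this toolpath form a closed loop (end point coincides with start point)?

yes

Start point (G0): (-7.00, 0.00). End point (last G1): the path returns to the start — closed.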